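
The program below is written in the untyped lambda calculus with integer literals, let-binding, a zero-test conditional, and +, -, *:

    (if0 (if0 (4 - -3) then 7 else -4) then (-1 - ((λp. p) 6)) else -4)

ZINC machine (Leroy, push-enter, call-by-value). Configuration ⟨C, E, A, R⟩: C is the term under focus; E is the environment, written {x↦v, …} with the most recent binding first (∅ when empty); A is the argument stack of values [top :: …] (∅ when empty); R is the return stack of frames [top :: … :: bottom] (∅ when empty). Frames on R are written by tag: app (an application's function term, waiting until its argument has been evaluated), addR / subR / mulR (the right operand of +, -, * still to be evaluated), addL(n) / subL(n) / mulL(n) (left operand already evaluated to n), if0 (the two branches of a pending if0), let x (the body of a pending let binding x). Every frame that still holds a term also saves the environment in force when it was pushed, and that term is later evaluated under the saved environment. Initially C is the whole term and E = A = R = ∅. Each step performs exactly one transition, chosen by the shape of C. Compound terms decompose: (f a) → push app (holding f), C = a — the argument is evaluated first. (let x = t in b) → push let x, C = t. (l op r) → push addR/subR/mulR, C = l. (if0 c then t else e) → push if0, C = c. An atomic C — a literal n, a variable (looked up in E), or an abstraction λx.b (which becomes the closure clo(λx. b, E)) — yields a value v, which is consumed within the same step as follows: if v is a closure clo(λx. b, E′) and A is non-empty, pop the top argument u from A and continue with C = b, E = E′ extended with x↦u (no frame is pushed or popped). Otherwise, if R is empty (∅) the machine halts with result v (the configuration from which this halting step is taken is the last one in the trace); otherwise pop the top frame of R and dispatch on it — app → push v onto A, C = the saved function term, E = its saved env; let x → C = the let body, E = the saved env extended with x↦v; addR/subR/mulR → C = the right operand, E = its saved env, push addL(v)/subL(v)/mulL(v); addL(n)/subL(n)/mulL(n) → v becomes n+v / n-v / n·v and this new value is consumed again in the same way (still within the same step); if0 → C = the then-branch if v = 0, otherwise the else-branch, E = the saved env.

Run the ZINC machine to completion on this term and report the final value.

t=0: [C=(if0 (if0 (4 - -3) then 7 else -4) then (-1 - ((λp. p) 6)) else -4) | E=∅ | A=∅ | R=∅]
t=1: [C=(if0 (4 - -3) then 7 else -4) | E=∅ | A=∅ | R=[if0]]
t=2: [C=(4 - -3) | E=∅ | A=∅ | R=[if0 :: if0]]
t=3: [C=4 | E=∅ | A=∅ | R=[subR :: if0 :: if0]]
t=4: [C=-3 | E=∅ | A=∅ | R=[subL(4) :: if0 :: if0]]
t=5: [C=-4 | E=∅ | A=∅ | R=[if0]]
t=6: [C=-4 | E=∅ | A=∅ | R=∅]
→ final value -4

Answer: -4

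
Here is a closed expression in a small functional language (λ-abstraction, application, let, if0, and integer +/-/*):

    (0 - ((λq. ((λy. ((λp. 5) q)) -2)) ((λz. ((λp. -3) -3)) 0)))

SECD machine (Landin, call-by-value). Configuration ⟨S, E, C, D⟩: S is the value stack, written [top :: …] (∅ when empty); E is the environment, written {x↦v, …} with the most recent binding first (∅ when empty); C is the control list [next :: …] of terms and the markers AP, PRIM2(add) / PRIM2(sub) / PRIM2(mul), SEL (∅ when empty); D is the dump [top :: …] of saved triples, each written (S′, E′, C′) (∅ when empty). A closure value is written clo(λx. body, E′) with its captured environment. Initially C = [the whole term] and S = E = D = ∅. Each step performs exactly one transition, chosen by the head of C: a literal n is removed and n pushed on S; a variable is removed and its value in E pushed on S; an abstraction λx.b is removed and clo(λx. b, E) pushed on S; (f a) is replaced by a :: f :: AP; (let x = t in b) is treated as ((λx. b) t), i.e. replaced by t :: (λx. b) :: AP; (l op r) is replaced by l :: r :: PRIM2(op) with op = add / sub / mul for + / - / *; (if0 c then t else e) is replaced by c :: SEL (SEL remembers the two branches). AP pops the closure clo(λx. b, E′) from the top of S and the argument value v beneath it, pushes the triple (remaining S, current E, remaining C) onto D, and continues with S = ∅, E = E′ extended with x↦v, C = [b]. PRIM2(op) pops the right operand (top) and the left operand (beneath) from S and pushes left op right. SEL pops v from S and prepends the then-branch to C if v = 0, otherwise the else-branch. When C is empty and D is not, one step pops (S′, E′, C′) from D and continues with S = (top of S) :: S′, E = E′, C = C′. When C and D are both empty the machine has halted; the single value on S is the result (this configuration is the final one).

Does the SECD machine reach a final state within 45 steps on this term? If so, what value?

Answer: -5

Machine steps:
step 0: [S=∅ | E=∅ | C=[(0 - ((λq. ((λy. ((λp. 5) q)) -2)) ((λz. ((λp. -3) -3)) 0)))] | D=∅]
step 1: [S=∅ | E=∅ | C=[0 :: ((λq. ((λy. ((λp. 5) q)) -2)) ((λz. ((λp. -3) -3)) 0)) :: PRIM2(sub)] | D=∅]
step 2: [S=[0] | E=∅ | C=[((λq. ((λy. ((λp. 5) q)) -2)) ((λz. ((λp. -3) -3)) 0)) :: PRIM2(sub)] | D=∅]
step 3: [S=[0] | E=∅ | C=[((λz. ((λp. -3) -3)) 0) :: (λq. ((λy. ((λp. 5) q)) -2)) :: AP :: PRIM2(sub)] | D=∅]
step 4: [S=[0] | E=∅ | C=[0 :: (λz. ((λp. -3) -3)) :: AP :: (λq. ((λy. ((λp. 5) q)) -2)) :: AP :: PRIM2(sub)] | D=∅]
step 5: [S=[0 :: 0] | E=∅ | C=[(λz. ((λp. -3) -3)) :: AP :: (λq. ((λy. ((λp. 5) q)) -2)) :: AP :: PRIM2(sub)] | D=∅]
step 6: [S=[clo(λz. ((λp. -3) -3), ∅) :: 0 :: 0] | E=∅ | C=[AP :: (λq. ((λy. ((λp. 5) q)) -2)) :: AP :: PRIM2(sub)] | D=∅]
step 7: [S=∅ | E={z↦0} | C=[((λp. -3) -3)] | D=[([0], ∅, [(λq. ((λy. ((λp. 5) q)) -2)) :: AP :: PRIM2(sub)])]]
step 8: [S=∅ | E={z↦0} | C=[-3 :: (λp. -3) :: AP] | D=[([0], ∅, [(λq. ((λy. ((λp. 5) q)) -2)) :: AP :: PRIM2(sub)])]]
step 9: [S=[-3] | E={z↦0} | C=[(λp. -3) :: AP] | D=[([0], ∅, [(λq. ((λy. ((λp. 5) q)) -2)) :: AP :: PRIM2(sub)])]]
step 10: [S=[clo(λp. -3, {z↦0}) :: -3] | E={z↦0} | C=[AP] | D=[([0], ∅, [(λq. ((λy. ((λp. 5) q)) -2)) :: AP :: PRIM2(sub)])]]
step 11: [S=∅ | E={p↦-3, z↦0} | C=[-3] | D=[(∅, {z↦0}, ∅) :: ([0], ∅, [(λq. ((λy. ((λp. 5) q)) -2)) :: AP :: PRIM2(sub)])]]
step 12: [S=[-3] | E={p↦-3, z↦0} | C=∅ | D=[(∅, {z↦0}, ∅) :: ([0], ∅, [(λq. ((λy. ((λp. 5) q)) -2)) :: AP :: PRIM2(sub)])]]
step 13: [S=[-3] | E={z↦0} | C=∅ | D=[([0], ∅, [(λq. ((λy. ((λp. 5) q)) -2)) :: AP :: PRIM2(sub)])]]
step 14: [S=[-3 :: 0] | E=∅ | C=[(λq. ((λy. ((λp. 5) q)) -2)) :: AP :: PRIM2(sub)] | D=∅]
step 15: [S=[clo(λq. ((λy. ((λp. 5) q)) -2), ∅) :: -3 :: 0] | E=∅ | C=[AP :: PRIM2(sub)] | D=∅]
step 16: [S=∅ | E={q↦-3} | C=[((λy. ((λp. 5) q)) -2)] | D=[([0], ∅, [PRIM2(sub)])]]
step 17: [S=∅ | E={q↦-3} | C=[-2 :: (λy. ((λp. 5) q)) :: AP] | D=[([0], ∅, [PRIM2(sub)])]]
step 18: [S=[-2] | E={q↦-3} | C=[(λy. ((λp. 5) q)) :: AP] | D=[([0], ∅, [PRIM2(sub)])]]
step 19: [S=[clo(λy. ((λp. 5) q), {q↦-3}) :: -2] | E={q↦-3} | C=[AP] | D=[([0], ∅, [PRIM2(sub)])]]
step 20: [S=∅ | E={y↦-2, q↦-3} | C=[((λp. 5) q)] | D=[(∅, {q↦-3}, ∅) :: ([0], ∅, [PRIM2(sub)])]]
step 21: [S=∅ | E={y↦-2, q↦-3} | C=[q :: (λp. 5) :: AP] | D=[(∅, {q↦-3}, ∅) :: ([0], ∅, [PRIM2(sub)])]]
step 22: [S=[-3] | E={y↦-2, q↦-3} | C=[(λp. 5) :: AP] | D=[(∅, {q↦-3}, ∅) :: ([0], ∅, [PRIM2(sub)])]]
step 23: [S=[clo(λp. 5, {y↦-2, q↦-3}) :: -3] | E={y↦-2, q↦-3} | C=[AP] | D=[(∅, {q↦-3}, ∅) :: ([0], ∅, [PRIM2(sub)])]]
step 24: [S=∅ | E={p↦-3, y↦-2, q↦-3} | C=[5] | D=[(∅, {y↦-2, q↦-3}, ∅) :: (∅, {q↦-3}, ∅) :: ([0], ∅, [PRIM2(sub)])]]
step 25: [S=[5] | E={p↦-3, y↦-2, q↦-3} | C=∅ | D=[(∅, {y↦-2, q↦-3}, ∅) :: (∅, {q↦-3}, ∅) :: ([0], ∅, [PRIM2(sub)])]]
step 26: [S=[5] | E={y↦-2, q↦-3} | C=∅ | D=[(∅, {q↦-3}, ∅) :: ([0], ∅, [PRIM2(sub)])]]
step 27: [S=[5] | E={q↦-3} | C=∅ | D=[([0], ∅, [PRIM2(sub)])]]
step 28: [S=[5 :: 0] | E=∅ | C=[PRIM2(sub)] | D=∅]
step 29: [S=[-5] | E=∅ | C=∅ | D=∅]
→ final value -5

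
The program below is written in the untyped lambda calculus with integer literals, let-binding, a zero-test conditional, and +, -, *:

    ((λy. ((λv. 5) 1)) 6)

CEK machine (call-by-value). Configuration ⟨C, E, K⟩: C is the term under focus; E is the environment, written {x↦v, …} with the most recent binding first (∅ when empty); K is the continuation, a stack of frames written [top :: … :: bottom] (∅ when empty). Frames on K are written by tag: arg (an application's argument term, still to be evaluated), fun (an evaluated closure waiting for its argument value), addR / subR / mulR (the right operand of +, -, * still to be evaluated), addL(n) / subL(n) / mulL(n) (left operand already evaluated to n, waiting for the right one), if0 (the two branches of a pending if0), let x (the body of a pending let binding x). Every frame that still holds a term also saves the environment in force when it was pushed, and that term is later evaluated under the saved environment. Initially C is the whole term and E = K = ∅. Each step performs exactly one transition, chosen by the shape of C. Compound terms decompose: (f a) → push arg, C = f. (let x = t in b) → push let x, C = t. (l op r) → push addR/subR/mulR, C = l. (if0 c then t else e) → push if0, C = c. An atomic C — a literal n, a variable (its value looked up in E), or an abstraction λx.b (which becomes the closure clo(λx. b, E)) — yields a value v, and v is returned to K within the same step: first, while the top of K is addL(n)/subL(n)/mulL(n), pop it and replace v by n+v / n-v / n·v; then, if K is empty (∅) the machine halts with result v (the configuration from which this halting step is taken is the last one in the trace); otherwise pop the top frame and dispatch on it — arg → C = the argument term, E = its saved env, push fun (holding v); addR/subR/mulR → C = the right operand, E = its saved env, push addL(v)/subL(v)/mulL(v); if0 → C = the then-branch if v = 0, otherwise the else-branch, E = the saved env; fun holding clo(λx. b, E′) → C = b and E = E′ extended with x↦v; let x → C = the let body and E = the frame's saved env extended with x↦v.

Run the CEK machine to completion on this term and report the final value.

Answer: 5

Derivation:
step 0: [C=((λy. ((λv. 5) 1)) 6) | E=∅ | K=∅]
step 1: [C=(λy. ((λv. 5) 1)) | E=∅ | K=[arg]]
step 2: [C=6 | E=∅ | K=[fun]]
step 3: [C=((λv. 5) 1) | E={y↦6} | K=∅]
step 4: [C=(λv. 5) | E={y↦6} | K=[arg]]
step 5: [C=1 | E={y↦6} | K=[fun]]
step 6: [C=5 | E={v↦1, y↦6} | K=∅]
→ final value 5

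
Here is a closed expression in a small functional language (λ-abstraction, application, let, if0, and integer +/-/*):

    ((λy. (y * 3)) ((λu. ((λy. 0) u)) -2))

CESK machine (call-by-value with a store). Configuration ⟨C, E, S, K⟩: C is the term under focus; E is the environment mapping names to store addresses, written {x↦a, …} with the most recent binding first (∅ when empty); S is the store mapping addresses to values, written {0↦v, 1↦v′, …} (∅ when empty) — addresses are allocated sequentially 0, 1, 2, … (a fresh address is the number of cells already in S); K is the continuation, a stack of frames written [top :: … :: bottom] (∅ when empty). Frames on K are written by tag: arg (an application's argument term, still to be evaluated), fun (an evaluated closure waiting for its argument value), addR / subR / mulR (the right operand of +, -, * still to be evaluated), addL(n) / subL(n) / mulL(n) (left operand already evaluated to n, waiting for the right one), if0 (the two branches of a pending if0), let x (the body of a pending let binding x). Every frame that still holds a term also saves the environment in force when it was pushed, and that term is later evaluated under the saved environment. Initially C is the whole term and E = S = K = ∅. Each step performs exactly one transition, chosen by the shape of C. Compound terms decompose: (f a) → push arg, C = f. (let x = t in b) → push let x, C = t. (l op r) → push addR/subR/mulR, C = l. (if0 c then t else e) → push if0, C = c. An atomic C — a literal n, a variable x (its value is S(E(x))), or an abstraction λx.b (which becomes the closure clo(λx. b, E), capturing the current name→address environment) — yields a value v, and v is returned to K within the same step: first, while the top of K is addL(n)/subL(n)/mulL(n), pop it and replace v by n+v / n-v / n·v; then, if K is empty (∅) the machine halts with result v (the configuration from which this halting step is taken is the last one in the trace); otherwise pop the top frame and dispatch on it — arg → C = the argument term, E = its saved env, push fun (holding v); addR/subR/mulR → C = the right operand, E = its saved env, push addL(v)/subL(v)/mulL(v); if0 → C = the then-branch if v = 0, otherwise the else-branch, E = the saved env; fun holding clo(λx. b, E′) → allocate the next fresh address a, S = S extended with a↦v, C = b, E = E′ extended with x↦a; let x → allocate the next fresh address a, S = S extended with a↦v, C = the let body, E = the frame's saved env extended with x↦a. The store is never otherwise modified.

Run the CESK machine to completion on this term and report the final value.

0. <C=((λy. (y * 3)) ((λu. ((λy. 0) u)) -2)), E=∅, S=∅, K=∅>
1. <C=(λy. (y * 3)), E=∅, S=∅, K=[arg]>
2. <C=((λu. ((λy. 0) u)) -2), E=∅, S=∅, K=[fun]>
3. <C=(λu. ((λy. 0) u)), E=∅, S=∅, K=[arg :: fun]>
4. <C=-2, E=∅, S=∅, K=[fun :: fun]>
5. <C=((λy. 0) u), E={u↦0}, S={0↦-2}, K=[fun]>
6. <C=(λy. 0), E={u↦0}, S={0↦-2}, K=[arg :: fun]>
7. <C=u, E={u↦0}, S={0↦-2}, K=[fun :: fun]>
8. <C=0, E={y↦1, u↦0}, S={0↦-2, 1↦-2}, K=[fun]>
9. <C=(y * 3), E={y↦2}, S={0↦-2, 1↦-2, 2↦0}, K=∅>
10. <C=y, E={y↦2}, S={0↦-2, 1↦-2, 2↦0}, K=[mulR]>
11. <C=3, E={y↦2}, S={0↦-2, 1↦-2, 2↦0}, K=[mulL(0)]>
→ final value 0

Answer: 0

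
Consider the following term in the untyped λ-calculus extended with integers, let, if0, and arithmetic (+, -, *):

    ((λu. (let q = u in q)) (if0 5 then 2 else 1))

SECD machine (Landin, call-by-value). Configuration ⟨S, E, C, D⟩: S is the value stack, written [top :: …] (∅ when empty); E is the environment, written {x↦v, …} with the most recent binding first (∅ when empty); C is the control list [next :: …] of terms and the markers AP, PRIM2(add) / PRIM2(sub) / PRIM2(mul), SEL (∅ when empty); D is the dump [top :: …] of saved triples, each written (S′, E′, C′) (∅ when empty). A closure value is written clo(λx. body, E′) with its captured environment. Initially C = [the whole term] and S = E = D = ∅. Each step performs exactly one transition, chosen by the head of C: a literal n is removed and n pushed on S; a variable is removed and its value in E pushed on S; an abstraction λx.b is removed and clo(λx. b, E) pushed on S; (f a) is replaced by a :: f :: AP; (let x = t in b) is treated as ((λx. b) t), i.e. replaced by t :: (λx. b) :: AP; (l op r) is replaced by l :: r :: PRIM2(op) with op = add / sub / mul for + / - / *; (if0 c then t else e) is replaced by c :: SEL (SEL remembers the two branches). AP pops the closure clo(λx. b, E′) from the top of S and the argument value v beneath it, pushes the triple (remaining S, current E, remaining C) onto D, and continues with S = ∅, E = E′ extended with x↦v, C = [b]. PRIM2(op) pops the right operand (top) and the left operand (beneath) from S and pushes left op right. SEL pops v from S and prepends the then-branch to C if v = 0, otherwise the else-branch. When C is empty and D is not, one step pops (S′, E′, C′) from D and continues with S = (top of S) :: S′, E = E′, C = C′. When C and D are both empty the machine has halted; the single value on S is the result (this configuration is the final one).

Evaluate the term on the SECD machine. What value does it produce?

Answer: 1

Derivation:
[0] <S=∅, E=∅, C=[((λu. (let q = u in q)) (if0 5 then 2 else 1))], D=∅>
[1] <S=∅, E=∅, C=[(if0 5 then 2 else 1) :: (λu. (let q = u in q)) :: AP], D=∅>
[2] <S=∅, E=∅, C=[5 :: SEL :: (λu. (let q = u in q)) :: AP], D=∅>
[3] <S=[5], E=∅, C=[SEL :: (λu. (let q = u in q)) :: AP], D=∅>
[4] <S=∅, E=∅, C=[1 :: (λu. (let q = u in q)) :: AP], D=∅>
[5] <S=[1], E=∅, C=[(λu. (let q = u in q)) :: AP], D=∅>
[6] <S=[clo(λu. (let q = u in q), ∅) :: 1], E=∅, C=[AP], D=∅>
[7] <S=∅, E={u↦1}, C=[(let q = u in q)], D=[(∅, ∅, ∅)]>
[8] <S=∅, E={u↦1}, C=[u :: (λq. q) :: AP], D=[(∅, ∅, ∅)]>
[9] <S=[1], E={u↦1}, C=[(λq. q) :: AP], D=[(∅, ∅, ∅)]>
[10] <S=[clo(λq. q, {u↦1}) :: 1], E={u↦1}, C=[AP], D=[(∅, ∅, ∅)]>
[11] <S=∅, E={q↦1, u↦1}, C=[q], D=[(∅, {u↦1}, ∅) :: (∅, ∅, ∅)]>
[12] <S=[1], E={q↦1, u↦1}, C=∅, D=[(∅, {u↦1}, ∅) :: (∅, ∅, ∅)]>
[13] <S=[1], E={u↦1}, C=∅, D=[(∅, ∅, ∅)]>
[14] <S=[1], E=∅, C=∅, D=∅>
→ final value 1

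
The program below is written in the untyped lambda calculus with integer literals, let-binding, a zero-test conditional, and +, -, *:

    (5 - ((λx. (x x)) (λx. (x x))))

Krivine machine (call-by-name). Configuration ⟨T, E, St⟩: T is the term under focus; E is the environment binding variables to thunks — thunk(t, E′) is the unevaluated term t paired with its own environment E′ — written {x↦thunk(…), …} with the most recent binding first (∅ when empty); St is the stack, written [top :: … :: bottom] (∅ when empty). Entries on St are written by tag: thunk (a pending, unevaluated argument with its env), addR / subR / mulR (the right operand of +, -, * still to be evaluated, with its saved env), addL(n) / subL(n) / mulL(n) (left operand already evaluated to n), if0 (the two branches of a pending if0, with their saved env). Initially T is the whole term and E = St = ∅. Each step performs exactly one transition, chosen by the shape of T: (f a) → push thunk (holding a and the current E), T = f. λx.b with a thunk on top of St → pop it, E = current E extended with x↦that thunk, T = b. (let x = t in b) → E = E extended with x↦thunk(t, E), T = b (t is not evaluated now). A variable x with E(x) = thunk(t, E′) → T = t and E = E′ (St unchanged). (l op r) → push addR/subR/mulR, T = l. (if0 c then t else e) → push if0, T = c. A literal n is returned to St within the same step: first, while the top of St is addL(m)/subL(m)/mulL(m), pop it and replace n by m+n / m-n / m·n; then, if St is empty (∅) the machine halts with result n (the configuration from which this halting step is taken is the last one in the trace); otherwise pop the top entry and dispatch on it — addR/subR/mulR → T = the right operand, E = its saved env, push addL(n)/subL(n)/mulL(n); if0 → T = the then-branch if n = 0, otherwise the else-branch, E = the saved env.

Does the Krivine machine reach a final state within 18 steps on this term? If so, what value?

step 0: [T=(5 - ((λx. (x x)) (λx. (x x)))) | E=∅ | St=∅]
step 1: [T=5 | E=∅ | St=[subR]]
step 2: [T=((λx. (x x)) (λx. (x x))) | E=∅ | St=[subL(5)]]
step 3: [T=(λx. (x x)) | E=∅ | St=[thunk :: subL(5)]]
step 4: [T=(x x) | E={x↦thunk((λx. (x x)), ∅)} | St=[subL(5)]]
step 5: [T=x | E={x↦thunk((λx. (x x)), ∅)} | St=[thunk :: subL(5)]]
step 6: [T=(λx. (x x)) | E=∅ | St=[thunk :: subL(5)]]
step 7: [T=(x x) | E={x↦thunk(x, {x↦thunk((λx. (x x)), ∅)})} | St=[subL(5)]]
step 8: [T=x | E={x↦thunk(x, {x↦thunk((λx. (x x)), ∅)})} | St=[thunk :: subL(5)]]
step 9: [T=x | E={x↦thunk((λx. (x x)), ∅)} | St=[thunk :: subL(5)]]
step 10: [T=(λx. (x x)) | E=∅ | St=[thunk :: subL(5)]]
step 11: [T=(x x) | E={x↦thunk(x, {x↦thunk(x, {x↦thunk((λx. (x x)), ∅)})})} | St=[subL(5)]]
step 12: [T=x | E={x↦thunk(x, {x↦thunk(x, {x↦thunk((λx. (x x)), ∅)})})} | St=[thunk :: subL(5)]]
step 13: [T=x | E={x↦thunk(x, {x↦thunk((λx. (x x)), ∅)})} | St=[thunk :: subL(5)]]
step 14: [T=x | E={x↦thunk((λx. (x x)), ∅)} | St=[thunk :: subL(5)]]
step 15: [T=(λx. (x x)) | E=∅ | St=[thunk :: subL(5)]]
step 16: [T=(x x) | E={x↦thunk(x, {x↦thunk(x, {x↦thunk(x, {x↦thunk((λx. (x x)), ∅)})})})} | St=[subL(5)]]
step 17: [T=x | E={x↦thunk(x, {x↦thunk(x, {x↦thunk(x, {x↦thunk((λx. (x x)), ∅)})})})} | St=[thunk :: subL(5)]]
step 18: [T=x | E={x↦thunk(x, {x↦thunk(x, {x↦thunk((λx. (x x)), ∅)})})} | St=[thunk :: subL(5)]]
→ 18 transitions taken and the configuration is still not final: no result within 18 steps

Answer: DIVERGES (no final state within 18 steps)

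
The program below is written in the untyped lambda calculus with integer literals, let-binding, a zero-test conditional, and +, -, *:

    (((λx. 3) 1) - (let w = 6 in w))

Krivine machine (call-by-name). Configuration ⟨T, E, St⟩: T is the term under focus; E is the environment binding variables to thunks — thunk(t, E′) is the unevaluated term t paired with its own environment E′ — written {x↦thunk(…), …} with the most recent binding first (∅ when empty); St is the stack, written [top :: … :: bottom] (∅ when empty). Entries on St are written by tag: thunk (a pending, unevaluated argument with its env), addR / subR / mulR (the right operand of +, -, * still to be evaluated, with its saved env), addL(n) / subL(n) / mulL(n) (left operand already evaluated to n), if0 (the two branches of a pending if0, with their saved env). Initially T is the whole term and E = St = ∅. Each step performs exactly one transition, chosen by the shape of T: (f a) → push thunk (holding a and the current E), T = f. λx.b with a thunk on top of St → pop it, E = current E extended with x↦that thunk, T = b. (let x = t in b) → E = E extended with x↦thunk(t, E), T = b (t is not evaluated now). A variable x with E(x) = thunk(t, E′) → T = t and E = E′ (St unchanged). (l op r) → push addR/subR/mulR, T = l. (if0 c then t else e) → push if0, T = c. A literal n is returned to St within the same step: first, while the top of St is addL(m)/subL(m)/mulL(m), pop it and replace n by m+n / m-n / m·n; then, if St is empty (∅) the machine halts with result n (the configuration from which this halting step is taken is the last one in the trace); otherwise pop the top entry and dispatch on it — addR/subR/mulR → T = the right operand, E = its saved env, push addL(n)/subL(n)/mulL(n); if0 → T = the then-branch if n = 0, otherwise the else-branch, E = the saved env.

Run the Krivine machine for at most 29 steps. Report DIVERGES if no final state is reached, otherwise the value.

[0] [T=(((λx. 3) 1) - (let w = 6 in w)) | E=∅ | St=∅]
[1] [T=((λx. 3) 1) | E=∅ | St=[subR]]
[2] [T=(λx. 3) | E=∅ | St=[thunk :: subR]]
[3] [T=3 | E={x↦thunk(1, ∅)} | St=[subR]]
[4] [T=(let w = 6 in w) | E=∅ | St=[subL(3)]]
[5] [T=w | E={w↦thunk(6, ∅)} | St=[subL(3)]]
[6] [T=6 | E=∅ | St=[subL(3)]]
→ final value -3

Answer: -3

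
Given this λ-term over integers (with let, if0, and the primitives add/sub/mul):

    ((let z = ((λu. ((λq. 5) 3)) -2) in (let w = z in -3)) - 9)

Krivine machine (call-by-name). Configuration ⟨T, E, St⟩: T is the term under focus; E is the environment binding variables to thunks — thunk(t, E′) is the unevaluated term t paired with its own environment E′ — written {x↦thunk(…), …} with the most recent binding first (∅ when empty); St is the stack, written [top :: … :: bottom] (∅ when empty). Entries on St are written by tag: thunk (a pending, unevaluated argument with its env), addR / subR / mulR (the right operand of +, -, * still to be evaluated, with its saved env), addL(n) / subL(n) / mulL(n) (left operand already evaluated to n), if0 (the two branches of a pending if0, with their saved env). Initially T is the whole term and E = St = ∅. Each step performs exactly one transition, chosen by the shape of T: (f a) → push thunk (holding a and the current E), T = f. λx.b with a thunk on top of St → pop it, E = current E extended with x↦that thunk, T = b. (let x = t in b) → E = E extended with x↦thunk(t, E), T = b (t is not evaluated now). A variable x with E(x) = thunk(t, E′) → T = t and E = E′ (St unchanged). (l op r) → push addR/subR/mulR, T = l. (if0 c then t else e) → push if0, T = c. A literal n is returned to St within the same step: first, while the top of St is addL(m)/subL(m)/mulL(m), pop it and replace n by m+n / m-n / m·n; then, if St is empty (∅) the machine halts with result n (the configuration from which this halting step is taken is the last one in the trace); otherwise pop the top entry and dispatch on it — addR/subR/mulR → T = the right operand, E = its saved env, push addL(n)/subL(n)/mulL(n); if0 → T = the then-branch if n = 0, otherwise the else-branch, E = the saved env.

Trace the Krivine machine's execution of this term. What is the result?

t=0: ⟨T=((let z = ((λu. ((λq. 5) 3)) -2) in (let w = z in -3)) - 9); E=∅; St=∅⟩
t=1: ⟨T=(let z = ((λu. ((λq. 5) 3)) -2) in (let w = z in -3)); E=∅; St=[subR]⟩
t=2: ⟨T=(let w = z in -3); E={z↦thunk(((λu. ((λq. 5) 3)) -2), ∅)}; St=[subR]⟩
t=3: ⟨T=-3; E={w↦thunk(z, {z↦thunk(((λu. ((λq. 5) 3)) -2), ∅)}), z↦thunk(((λu. ((λq. 5) 3)) -2), ∅)}; St=[subR]⟩
t=4: ⟨T=9; E=∅; St=[subL(-3)]⟩
→ final value -12

Answer: -12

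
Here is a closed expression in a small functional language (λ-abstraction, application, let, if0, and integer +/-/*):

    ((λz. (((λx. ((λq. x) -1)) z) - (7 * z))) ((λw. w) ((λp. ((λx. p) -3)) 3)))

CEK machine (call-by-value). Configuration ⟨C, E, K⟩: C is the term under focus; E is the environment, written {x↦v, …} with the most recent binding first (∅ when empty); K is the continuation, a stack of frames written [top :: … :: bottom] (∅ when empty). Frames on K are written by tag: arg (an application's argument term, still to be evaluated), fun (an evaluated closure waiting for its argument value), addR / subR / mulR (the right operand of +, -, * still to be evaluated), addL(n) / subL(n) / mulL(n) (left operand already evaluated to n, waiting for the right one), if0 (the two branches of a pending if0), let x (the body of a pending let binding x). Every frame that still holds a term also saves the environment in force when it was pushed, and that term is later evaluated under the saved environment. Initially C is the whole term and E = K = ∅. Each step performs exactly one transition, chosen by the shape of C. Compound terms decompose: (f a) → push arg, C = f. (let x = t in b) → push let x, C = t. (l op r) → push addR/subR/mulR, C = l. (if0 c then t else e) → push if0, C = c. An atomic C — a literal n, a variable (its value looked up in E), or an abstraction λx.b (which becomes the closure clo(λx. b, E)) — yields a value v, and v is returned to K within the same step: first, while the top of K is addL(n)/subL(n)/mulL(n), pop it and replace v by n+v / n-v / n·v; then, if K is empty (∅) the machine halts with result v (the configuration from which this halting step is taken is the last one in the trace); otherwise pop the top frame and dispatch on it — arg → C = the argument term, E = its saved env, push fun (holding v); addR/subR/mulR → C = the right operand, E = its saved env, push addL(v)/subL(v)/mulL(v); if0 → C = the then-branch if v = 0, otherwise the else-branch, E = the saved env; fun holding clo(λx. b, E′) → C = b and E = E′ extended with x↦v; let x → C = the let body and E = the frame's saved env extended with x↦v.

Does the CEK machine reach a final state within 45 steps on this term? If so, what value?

Answer: -18

Execution trace:
t=0: <C=((λz. (((λx. ((λq. x) -1)) z) - (7 * z))) ((λw. w) ((λp. ((λx. p) -3)) 3))), E=∅, K=∅>
t=1: <C=(λz. (((λx. ((λq. x) -1)) z) - (7 * z))), E=∅, K=[arg]>
t=2: <C=((λw. w) ((λp. ((λx. p) -3)) 3)), E=∅, K=[fun]>
t=3: <C=(λw. w), E=∅, K=[arg :: fun]>
t=4: <C=((λp. ((λx. p) -3)) 3), E=∅, K=[fun :: fun]>
t=5: <C=(λp. ((λx. p) -3)), E=∅, K=[arg :: fun :: fun]>
t=6: <C=3, E=∅, K=[fun :: fun :: fun]>
t=7: <C=((λx. p) -3), E={p↦3}, K=[fun :: fun]>
t=8: <C=(λx. p), E={p↦3}, K=[arg :: fun :: fun]>
t=9: <C=-3, E={p↦3}, K=[fun :: fun :: fun]>
t=10: <C=p, E={x↦-3, p↦3}, K=[fun :: fun]>
t=11: <C=w, E={w↦3}, K=[fun]>
t=12: <C=(((λx. ((λq. x) -1)) z) - (7 * z)), E={z↦3}, K=∅>
t=13: <C=((λx. ((λq. x) -1)) z), E={z↦3}, K=[subR]>
t=14: <C=(λx. ((λq. x) -1)), E={z↦3}, K=[arg :: subR]>
t=15: <C=z, E={z↦3}, K=[fun :: subR]>
t=16: <C=((λq. x) -1), E={x↦3, z↦3}, K=[subR]>
t=17: <C=(λq. x), E={x↦3, z↦3}, K=[arg :: subR]>
t=18: <C=-1, E={x↦3, z↦3}, K=[fun :: subR]>
t=19: <C=x, E={q↦-1, x↦3, z↦3}, K=[subR]>
t=20: <C=(7 * z), E={z↦3}, K=[subL(3)]>
t=21: <C=7, E={z↦3}, K=[mulR :: subL(3)]>
t=22: <C=z, E={z↦3}, K=[mulL(7) :: subL(3)]>
→ final value -18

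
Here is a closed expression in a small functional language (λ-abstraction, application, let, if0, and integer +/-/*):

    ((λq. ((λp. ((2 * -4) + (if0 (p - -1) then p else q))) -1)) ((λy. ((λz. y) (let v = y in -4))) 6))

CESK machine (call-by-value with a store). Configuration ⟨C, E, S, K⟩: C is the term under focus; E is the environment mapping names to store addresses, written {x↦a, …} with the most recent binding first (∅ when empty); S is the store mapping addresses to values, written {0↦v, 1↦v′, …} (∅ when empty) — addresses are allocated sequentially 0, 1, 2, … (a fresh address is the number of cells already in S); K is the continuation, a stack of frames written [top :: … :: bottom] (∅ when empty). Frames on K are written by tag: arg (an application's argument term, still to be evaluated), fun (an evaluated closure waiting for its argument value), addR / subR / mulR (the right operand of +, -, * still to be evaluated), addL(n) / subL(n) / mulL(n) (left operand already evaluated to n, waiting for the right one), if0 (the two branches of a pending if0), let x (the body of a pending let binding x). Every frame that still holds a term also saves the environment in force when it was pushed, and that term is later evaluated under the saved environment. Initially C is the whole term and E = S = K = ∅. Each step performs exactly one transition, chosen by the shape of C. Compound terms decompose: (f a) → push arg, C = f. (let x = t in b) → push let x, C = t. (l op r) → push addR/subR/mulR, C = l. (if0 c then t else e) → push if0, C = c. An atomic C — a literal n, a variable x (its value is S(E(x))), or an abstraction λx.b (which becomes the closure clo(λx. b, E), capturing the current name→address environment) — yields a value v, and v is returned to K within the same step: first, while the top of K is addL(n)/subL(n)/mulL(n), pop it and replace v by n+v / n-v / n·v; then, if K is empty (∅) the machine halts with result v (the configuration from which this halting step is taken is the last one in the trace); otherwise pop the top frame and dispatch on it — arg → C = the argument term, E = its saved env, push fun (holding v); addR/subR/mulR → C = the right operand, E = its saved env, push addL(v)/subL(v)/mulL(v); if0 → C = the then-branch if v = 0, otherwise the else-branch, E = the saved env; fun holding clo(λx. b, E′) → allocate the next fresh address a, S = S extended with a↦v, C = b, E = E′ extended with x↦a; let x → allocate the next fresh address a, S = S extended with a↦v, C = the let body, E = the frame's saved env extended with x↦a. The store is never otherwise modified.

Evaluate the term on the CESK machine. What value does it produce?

Answer: -9

Derivation:
[0] ⟨C=((λq. ((λp. ((2 * -4) + (if0 (p - -1) then p else q))) -1)) ((λy. ((λz. y) (let v = y in -4))) 6)); E=∅; S=∅; K=∅⟩
[1] ⟨C=(λq. ((λp. ((2 * -4) + (if0 (p - -1) then p else q))) -1)); E=∅; S=∅; K=[arg]⟩
[2] ⟨C=((λy. ((λz. y) (let v = y in -4))) 6); E=∅; S=∅; K=[fun]⟩
[3] ⟨C=(λy. ((λz. y) (let v = y in -4))); E=∅; S=∅; K=[arg :: fun]⟩
[4] ⟨C=6; E=∅; S=∅; K=[fun :: fun]⟩
[5] ⟨C=((λz. y) (let v = y in -4)); E={y↦0}; S={0↦6}; K=[fun]⟩
[6] ⟨C=(λz. y); E={y↦0}; S={0↦6}; K=[arg :: fun]⟩
[7] ⟨C=(let v = y in -4); E={y↦0}; S={0↦6}; K=[fun :: fun]⟩
[8] ⟨C=y; E={y↦0}; S={0↦6}; K=[let v :: fun :: fun]⟩
[9] ⟨C=-4; E={v↦1, y↦0}; S={0↦6, 1↦6}; K=[fun :: fun]⟩
[10] ⟨C=y; E={z↦2, y↦0}; S={0↦6, 1↦6, 2↦-4}; K=[fun]⟩
[11] ⟨C=((λp. ((2 * -4) + (if0 (p - -1) then p else q))) -1); E={q↦3}; S={0↦6, 1↦6, 2↦-4, 3↦6}; K=∅⟩
[12] ⟨C=(λp. ((2 * -4) + (if0 (p - -1) then p else q))); E={q↦3}; S={0↦6, 1↦6, 2↦-4, 3↦6}; K=[arg]⟩
[13] ⟨C=-1; E={q↦3}; S={0↦6, 1↦6, 2↦-4, 3↦6}; K=[fun]⟩
[14] ⟨C=((2 * -4) + (if0 (p - -1) then p else q)); E={p↦4, q↦3}; S={0↦6, 1↦6, 2↦-4, 3↦6, 4↦-1}; K=∅⟩
[15] ⟨C=(2 * -4); E={p↦4, q↦3}; S={0↦6, 1↦6, 2↦-4, 3↦6, 4↦-1}; K=[addR]⟩
[16] ⟨C=2; E={p↦4, q↦3}; S={0↦6, 1↦6, 2↦-4, 3↦6, 4↦-1}; K=[mulR :: addR]⟩
[17] ⟨C=-4; E={p↦4, q↦3}; S={0↦6, 1↦6, 2↦-4, 3↦6, 4↦-1}; K=[mulL(2) :: addR]⟩
[18] ⟨C=(if0 (p - -1) then p else q); E={p↦4, q↦3}; S={0↦6, 1↦6, 2↦-4, 3↦6, 4↦-1}; K=[addL(-8)]⟩
[19] ⟨C=(p - -1); E={p↦4, q↦3}; S={0↦6, 1↦6, 2↦-4, 3↦6, 4↦-1}; K=[if0 :: addL(-8)]⟩
[20] ⟨C=p; E={p↦4, q↦3}; S={0↦6, 1↦6, 2↦-4, 3↦6, 4↦-1}; K=[subR :: if0 :: addL(-8)]⟩
[21] ⟨C=-1; E={p↦4, q↦3}; S={0↦6, 1↦6, 2↦-4, 3↦6, 4↦-1}; K=[subL(-1) :: if0 :: addL(-8)]⟩
[22] ⟨C=p; E={p↦4, q↦3}; S={0↦6, 1↦6, 2↦-4, 3↦6, 4↦-1}; K=[addL(-8)]⟩
→ final value -9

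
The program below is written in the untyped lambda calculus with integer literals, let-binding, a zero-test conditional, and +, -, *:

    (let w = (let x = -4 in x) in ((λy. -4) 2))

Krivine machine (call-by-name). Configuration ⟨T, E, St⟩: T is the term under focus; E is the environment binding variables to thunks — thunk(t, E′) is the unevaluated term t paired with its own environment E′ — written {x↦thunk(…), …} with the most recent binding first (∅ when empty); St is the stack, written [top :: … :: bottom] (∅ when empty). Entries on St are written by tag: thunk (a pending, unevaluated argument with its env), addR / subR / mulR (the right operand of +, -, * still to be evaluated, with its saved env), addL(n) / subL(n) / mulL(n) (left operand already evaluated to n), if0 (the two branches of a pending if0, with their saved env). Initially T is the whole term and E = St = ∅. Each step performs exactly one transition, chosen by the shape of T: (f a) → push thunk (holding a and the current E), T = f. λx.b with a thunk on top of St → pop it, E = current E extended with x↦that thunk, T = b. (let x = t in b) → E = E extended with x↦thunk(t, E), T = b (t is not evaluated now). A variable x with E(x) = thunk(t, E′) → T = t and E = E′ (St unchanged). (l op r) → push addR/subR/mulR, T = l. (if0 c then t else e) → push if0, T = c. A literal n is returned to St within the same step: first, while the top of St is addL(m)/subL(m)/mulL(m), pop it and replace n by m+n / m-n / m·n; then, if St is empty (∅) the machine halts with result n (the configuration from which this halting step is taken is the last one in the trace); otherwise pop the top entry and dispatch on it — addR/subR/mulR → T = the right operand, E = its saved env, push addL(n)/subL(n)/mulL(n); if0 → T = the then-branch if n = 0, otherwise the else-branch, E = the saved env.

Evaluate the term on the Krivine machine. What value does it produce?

step 0: [T=(let w = (let x = -4 in x) in ((λy. -4) 2)) | E=∅ | St=∅]
step 1: [T=((λy. -4) 2) | E={w↦thunk((let x = -4 in x), ∅)} | St=∅]
step 2: [T=(λy. -4) | E={w↦thunk((let x = -4 in x), ∅)} | St=[thunk]]
step 3: [T=-4 | E={y↦thunk(2, {w↦thunk((let x = -4 in x), ∅)}), w↦thunk((let x = -4 in x), ∅)} | St=∅]
→ final value -4

Answer: -4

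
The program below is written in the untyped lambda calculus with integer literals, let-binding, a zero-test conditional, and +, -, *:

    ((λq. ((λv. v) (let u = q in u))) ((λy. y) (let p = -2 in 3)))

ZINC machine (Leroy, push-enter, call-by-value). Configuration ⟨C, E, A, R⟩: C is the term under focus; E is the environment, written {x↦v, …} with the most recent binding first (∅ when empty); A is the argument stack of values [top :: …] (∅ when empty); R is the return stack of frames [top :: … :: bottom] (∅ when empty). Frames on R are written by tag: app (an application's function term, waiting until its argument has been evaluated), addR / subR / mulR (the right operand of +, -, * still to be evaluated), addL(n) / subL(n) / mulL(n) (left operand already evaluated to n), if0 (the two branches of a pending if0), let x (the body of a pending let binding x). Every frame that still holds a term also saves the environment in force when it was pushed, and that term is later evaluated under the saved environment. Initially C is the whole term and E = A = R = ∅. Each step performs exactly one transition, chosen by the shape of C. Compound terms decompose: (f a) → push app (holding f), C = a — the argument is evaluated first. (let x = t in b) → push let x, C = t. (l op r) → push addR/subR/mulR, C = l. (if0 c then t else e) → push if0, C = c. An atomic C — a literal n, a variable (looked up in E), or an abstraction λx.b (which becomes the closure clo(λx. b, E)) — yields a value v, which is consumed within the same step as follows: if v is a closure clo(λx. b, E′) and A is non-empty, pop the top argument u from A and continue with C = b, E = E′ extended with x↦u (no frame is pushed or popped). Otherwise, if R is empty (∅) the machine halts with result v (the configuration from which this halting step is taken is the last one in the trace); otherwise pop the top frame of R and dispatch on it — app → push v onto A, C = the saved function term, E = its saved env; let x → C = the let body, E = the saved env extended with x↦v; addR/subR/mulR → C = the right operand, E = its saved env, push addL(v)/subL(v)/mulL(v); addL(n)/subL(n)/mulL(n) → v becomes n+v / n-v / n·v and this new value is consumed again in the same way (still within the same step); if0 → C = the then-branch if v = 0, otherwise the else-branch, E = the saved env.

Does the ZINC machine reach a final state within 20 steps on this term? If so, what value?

t=0: <C=((λq. ((λv. v) (let u = q in u))) ((λy. y) (let p = -2 in 3))), E=∅, A=∅, R=∅>
t=1: <C=((λy. y) (let p = -2 in 3)), E=∅, A=∅, R=[app]>
t=2: <C=(let p = -2 in 3), E=∅, A=∅, R=[app :: app]>
t=3: <C=-2, E=∅, A=∅, R=[let p :: app :: app]>
t=4: <C=3, E={p↦-2}, A=∅, R=[app :: app]>
t=5: <C=(λy. y), E=∅, A=[3], R=[app]>
t=6: <C=y, E={y↦3}, A=∅, R=[app]>
t=7: <C=(λq. ((λv. v) (let u = q in u))), E=∅, A=[3], R=∅>
t=8: <C=((λv. v) (let u = q in u)), E={q↦3}, A=∅, R=∅>
t=9: <C=(let u = q in u), E={q↦3}, A=∅, R=[app]>
t=10: <C=q, E={q↦3}, A=∅, R=[let u :: app]>
t=11: <C=u, E={u↦3, q↦3}, A=∅, R=[app]>
t=12: <C=(λv. v), E={q↦3}, A=[3], R=∅>
t=13: <C=v, E={v↦3, q↦3}, A=∅, R=∅>
→ final value 3

Answer: 3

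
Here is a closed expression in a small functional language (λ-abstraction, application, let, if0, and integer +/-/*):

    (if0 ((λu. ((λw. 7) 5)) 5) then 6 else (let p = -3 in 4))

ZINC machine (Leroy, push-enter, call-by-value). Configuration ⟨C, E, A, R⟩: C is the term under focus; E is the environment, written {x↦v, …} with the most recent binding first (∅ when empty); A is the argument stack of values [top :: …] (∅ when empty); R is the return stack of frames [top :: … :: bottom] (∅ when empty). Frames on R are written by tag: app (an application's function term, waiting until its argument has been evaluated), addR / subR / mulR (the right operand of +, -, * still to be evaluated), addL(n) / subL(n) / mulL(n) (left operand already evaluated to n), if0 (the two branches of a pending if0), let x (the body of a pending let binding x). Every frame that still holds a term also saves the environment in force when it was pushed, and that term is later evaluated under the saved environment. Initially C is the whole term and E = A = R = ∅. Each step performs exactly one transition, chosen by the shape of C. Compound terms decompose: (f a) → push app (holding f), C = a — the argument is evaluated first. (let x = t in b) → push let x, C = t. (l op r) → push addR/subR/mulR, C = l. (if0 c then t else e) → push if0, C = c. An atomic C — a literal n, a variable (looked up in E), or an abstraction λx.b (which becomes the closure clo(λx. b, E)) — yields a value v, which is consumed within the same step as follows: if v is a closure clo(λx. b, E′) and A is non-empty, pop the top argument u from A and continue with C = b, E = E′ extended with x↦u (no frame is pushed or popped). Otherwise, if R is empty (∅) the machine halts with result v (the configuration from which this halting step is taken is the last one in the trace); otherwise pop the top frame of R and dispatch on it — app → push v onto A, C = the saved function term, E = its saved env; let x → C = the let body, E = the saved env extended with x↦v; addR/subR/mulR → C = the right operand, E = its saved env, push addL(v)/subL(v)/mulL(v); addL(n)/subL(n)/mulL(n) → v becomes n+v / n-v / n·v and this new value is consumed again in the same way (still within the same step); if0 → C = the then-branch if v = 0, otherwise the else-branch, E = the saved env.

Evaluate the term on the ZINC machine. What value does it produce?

Answer: 4

Machine steps:
t=0: [C=(if0 ((λu. ((λw. 7) 5)) 5) then 6 else (let p = -3 in 4)) | E=∅ | A=∅ | R=∅]
t=1: [C=((λu. ((λw. 7) 5)) 5) | E=∅ | A=∅ | R=[if0]]
t=2: [C=5 | E=∅ | A=∅ | R=[app :: if0]]
t=3: [C=(λu. ((λw. 7) 5)) | E=∅ | A=[5] | R=[if0]]
t=4: [C=((λw. 7) 5) | E={u↦5} | A=∅ | R=[if0]]
t=5: [C=5 | E={u↦5} | A=∅ | R=[app :: if0]]
t=6: [C=(λw. 7) | E={u↦5} | A=[5] | R=[if0]]
t=7: [C=7 | E={w↦5, u↦5} | A=∅ | R=[if0]]
t=8: [C=(let p = -3 in 4) | E=∅ | A=∅ | R=∅]
t=9: [C=-3 | E=∅ | A=∅ | R=[let p]]
t=10: [C=4 | E={p↦-3} | A=∅ | R=∅]
→ final value 4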